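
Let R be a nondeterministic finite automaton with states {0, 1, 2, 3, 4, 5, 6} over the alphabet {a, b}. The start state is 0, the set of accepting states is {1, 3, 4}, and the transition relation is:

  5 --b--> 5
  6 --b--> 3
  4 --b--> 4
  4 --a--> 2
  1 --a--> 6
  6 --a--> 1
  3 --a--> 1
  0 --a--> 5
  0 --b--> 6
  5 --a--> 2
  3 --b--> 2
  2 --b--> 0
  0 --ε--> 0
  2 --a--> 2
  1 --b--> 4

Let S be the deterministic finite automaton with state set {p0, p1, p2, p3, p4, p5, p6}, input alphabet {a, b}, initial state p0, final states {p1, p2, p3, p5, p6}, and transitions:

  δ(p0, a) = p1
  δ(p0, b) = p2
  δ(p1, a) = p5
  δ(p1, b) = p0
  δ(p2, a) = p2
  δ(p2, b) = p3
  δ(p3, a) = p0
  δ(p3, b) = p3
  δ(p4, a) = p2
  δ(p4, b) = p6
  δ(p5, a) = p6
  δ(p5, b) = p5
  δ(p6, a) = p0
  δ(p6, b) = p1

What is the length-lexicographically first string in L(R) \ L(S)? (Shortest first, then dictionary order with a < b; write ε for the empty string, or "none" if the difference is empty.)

The string bba is accepted by R but not by S.
No shorter string lies in the difference, and bba is the lexicographically first length-3 string in L(R) \ L(S).

bba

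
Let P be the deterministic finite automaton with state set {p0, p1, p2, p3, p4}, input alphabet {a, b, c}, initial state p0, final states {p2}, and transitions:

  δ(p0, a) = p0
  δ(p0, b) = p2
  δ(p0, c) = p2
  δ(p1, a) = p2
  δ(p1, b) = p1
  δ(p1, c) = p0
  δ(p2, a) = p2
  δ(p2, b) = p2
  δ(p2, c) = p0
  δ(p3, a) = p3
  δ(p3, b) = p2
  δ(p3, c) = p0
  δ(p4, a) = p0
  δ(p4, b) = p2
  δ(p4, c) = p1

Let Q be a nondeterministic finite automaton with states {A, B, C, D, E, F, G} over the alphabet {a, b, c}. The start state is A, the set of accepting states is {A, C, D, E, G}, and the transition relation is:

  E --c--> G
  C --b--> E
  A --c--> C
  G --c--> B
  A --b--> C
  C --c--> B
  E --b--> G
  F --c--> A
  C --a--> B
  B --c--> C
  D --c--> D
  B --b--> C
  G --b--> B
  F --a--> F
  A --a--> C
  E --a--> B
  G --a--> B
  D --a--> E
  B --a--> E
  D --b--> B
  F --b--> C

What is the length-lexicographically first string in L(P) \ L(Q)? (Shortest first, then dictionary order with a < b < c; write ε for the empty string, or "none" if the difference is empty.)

The string ac is accepted by P but not by Q.
No shorter string lies in the difference, and ac is the lexicographically first length-2 string in L(P) \ L(Q).

ac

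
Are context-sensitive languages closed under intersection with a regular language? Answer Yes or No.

Yes

Every regular language is context-sensitive, and context-sensitive languages are closed under intersection (an LBA runs the DFA check and then the LBA for L on the same linear tape).
So the context-sensitive languages are closed under intersection with a regular language.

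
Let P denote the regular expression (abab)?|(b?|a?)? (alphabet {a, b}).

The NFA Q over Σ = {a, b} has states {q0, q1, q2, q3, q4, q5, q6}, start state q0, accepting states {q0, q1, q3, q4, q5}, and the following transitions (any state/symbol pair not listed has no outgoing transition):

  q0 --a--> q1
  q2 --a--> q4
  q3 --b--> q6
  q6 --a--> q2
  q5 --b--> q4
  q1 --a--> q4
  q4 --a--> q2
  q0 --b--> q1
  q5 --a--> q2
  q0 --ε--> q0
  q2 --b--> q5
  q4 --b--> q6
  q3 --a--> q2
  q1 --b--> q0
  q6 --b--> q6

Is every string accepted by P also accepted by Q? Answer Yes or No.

Yes

Converting the expression P to a DFA (subset construction, then merging equivalent states) gives the minimal DFA with states {p0, p1, p2, p3, p4, p5}, start state p0, accepting states {p0, p1, p2} and transitions p0: a→p1, b→p2; p1: a→p3, b→p4; p2: a→p3, b→p3; p3: a→p3, b→p3; p4: a→p5, b→p3; p5: a→p3, b→p2.
Exploring the product automaton P × Q from the start pair (p0, q0), following both machines on each input symbol, reaches 12 state pairs: (p0, q0), (p1, q1), (p2, q1), (p3, q4), (p4, q0), (p3, q0), (p3, q2), (p3, q6), (p5, q1), (p3, q1), (p3, q5), (p2, q0).
P accepts in {p0, p1, p2} and Q accepts in {q0, q1, q3, q4, q5}. The reachable pairs whose P-component is accepting are (p0, q0), (p1, q1), (p2, q1), (p2, q0); in each of them the Q-component is accepting too, so the product for L(P) \ L(Q) (P-component accepting, Q-component rejecting) has no reachable accepting pair and the difference is empty.
Hence every string in L(P) is also in L(Q).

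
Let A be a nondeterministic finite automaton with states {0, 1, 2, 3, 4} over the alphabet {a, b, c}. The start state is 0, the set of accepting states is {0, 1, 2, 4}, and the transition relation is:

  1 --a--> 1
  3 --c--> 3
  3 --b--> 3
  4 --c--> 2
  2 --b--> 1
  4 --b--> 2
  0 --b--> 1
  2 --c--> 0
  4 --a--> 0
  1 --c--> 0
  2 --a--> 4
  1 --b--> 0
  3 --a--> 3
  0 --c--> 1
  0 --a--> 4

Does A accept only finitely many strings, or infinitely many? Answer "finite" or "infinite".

infinite

State 0 is reachable from the start and can reach an accepting state, and it lies on the cycle 0 → 1 → 0.
Traversing that cycle any number of times yields accepted strings of unbounded length, so the language is infinite.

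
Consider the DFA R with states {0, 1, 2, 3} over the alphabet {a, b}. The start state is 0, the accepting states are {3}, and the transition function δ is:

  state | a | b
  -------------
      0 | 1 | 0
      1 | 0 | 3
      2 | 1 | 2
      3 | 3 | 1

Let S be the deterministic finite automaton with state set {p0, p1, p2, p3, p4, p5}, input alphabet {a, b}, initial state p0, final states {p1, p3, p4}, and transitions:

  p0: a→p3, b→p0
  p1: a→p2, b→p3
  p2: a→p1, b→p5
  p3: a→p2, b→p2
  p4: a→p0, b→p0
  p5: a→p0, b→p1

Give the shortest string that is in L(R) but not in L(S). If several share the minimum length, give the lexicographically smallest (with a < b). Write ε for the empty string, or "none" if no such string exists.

The string ab is accepted by R but not by S.
No shorter string lies in the difference, and ab is the lexicographically first length-2 string in L(R) \ L(S).

ab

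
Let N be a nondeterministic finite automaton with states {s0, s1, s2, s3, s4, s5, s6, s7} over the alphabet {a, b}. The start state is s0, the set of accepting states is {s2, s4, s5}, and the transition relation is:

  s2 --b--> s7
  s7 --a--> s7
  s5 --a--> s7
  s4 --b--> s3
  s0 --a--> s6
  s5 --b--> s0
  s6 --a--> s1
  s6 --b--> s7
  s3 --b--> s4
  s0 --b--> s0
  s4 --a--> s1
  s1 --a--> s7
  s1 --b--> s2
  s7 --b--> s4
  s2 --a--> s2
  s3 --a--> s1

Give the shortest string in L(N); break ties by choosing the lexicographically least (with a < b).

aab

A breadth-first search from s0 reaches an accepting state first via the path s0 → s6 → s1 → s2 on input aab.
No string of length < 3 is accepted (BFS exhausts all shorter strings without reaching an accepting state), and aab is the lexicographically least accepting string of length 3.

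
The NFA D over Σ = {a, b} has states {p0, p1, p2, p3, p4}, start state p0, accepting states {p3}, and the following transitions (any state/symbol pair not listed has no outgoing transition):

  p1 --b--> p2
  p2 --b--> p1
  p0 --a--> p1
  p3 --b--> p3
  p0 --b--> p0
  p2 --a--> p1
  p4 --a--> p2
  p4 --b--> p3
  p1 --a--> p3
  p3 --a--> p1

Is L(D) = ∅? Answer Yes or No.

No

The string aa is accepted: the run p0 → p1 → p3 ends in the accepting state p3.
Since at least one string is accepted, L(D) is not empty.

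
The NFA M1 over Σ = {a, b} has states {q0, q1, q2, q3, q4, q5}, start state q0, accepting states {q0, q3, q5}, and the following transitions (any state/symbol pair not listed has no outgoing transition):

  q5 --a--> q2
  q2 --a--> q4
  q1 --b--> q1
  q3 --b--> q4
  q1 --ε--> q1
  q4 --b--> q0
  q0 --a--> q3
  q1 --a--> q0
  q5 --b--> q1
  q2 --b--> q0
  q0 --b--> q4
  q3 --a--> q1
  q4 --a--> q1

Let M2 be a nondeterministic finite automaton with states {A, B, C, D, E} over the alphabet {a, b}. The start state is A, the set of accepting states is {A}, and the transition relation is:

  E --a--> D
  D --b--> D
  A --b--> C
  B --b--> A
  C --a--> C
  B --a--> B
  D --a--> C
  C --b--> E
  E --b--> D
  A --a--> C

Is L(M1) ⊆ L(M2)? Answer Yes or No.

No

The string a is in L(M1) but not in L(M2).
So L(M1) ⊄ L(M2).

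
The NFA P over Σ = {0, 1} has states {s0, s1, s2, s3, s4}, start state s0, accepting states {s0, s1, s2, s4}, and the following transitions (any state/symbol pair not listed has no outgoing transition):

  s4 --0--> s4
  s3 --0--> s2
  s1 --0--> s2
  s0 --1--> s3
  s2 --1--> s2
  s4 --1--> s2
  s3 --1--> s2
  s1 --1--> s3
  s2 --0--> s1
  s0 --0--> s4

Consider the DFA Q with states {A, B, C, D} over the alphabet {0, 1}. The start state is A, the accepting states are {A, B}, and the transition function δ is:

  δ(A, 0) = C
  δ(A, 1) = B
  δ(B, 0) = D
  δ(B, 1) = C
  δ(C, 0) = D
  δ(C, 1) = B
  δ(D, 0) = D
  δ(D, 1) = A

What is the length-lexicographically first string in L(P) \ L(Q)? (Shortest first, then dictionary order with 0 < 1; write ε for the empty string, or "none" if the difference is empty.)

The string 0 is accepted by P but not by Q.
No shorter string lies in the difference, and 0 is the lexicographically first length-1 string in L(P) \ L(Q).

0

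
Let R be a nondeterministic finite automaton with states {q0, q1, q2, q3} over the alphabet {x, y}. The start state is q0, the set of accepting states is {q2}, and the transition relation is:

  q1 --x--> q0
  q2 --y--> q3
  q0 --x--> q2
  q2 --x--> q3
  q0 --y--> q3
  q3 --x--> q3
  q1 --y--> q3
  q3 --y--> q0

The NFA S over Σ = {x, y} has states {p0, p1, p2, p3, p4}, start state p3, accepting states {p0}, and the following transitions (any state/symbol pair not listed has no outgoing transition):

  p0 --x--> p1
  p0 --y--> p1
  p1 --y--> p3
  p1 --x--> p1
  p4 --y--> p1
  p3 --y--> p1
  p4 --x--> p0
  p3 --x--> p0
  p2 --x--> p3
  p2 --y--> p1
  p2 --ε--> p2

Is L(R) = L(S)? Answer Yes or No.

Exploring the product automaton R × S from the start pair (q0, p3), following both machines on each input symbol, reaches 3 state pairs: (q0, p3), (q2, p0), (q3, p1).
R accepts in {q2} and S accepts in {p0}. In every reachable pair the two components are either both accepting — (q2, p0) — or both non-accepting, so no string is accepted by exactly one of the machines: L(R) \ L(S) and L(S) \ L(R) are both empty.
Hence every string is accepted by R iff it is accepted by S, and the two languages coincide.

Yes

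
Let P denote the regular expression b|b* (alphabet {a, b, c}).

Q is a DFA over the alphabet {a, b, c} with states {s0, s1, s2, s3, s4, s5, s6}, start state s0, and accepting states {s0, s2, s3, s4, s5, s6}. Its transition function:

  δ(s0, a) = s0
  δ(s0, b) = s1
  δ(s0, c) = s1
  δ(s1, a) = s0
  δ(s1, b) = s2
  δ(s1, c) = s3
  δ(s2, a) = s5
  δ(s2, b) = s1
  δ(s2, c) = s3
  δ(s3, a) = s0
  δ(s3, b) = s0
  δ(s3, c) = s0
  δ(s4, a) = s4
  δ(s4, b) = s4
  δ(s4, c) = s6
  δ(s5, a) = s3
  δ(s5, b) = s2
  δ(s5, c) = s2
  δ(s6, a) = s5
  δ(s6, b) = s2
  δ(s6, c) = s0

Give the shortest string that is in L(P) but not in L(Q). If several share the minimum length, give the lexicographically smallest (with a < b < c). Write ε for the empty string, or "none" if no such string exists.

The string b is accepted by P but not by Q.
No shorter string lies in the difference, and b is the lexicographically first length-1 string in L(P) \ L(Q).

b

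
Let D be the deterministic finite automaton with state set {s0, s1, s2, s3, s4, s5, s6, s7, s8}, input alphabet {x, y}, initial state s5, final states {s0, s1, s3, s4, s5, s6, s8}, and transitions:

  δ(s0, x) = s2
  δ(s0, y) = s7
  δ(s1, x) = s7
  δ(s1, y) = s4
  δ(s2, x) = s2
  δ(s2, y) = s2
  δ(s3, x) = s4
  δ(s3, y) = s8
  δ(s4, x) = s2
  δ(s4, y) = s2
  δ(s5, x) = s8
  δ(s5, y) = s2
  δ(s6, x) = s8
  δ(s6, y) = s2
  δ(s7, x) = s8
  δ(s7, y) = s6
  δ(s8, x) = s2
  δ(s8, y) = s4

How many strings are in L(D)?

3

The useful subgraph on states {s4, s5, s8} is acyclic, so L(D) is finite; the longest accepting path visits 3 useful states, giving maximum string length 2.
Counting accepting paths from s5 by length: 1 of length 0, 1 of length 1, 1 of length 2. Total 3.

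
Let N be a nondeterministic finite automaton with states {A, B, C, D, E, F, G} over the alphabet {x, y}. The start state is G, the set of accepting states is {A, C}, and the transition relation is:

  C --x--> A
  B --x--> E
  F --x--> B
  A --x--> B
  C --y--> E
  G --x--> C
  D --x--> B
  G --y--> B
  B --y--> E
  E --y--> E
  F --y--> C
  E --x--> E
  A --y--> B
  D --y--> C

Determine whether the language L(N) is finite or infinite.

finite

The useful states (reachable from G and able to reach an accepting state) are {A, C, G}.
Restricted to these states the transition graph has no cycle, so every accepting path has bounded length and L is finite.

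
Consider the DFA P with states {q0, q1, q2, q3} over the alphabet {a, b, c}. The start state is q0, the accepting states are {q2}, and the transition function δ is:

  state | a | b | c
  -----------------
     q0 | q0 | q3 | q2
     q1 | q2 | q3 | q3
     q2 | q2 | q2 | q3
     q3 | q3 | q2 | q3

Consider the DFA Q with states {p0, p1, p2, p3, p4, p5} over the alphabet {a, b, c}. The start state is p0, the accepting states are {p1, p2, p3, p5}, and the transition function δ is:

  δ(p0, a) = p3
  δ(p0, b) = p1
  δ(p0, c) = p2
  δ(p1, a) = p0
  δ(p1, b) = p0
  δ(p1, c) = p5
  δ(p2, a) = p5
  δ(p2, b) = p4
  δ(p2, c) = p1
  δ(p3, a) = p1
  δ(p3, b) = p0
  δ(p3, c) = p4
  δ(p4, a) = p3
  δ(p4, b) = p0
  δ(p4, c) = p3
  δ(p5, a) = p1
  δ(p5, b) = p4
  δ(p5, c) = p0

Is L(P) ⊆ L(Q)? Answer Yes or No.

No

The string ac is in L(P) but not in L(Q).
So L(P) ⊄ L(Q).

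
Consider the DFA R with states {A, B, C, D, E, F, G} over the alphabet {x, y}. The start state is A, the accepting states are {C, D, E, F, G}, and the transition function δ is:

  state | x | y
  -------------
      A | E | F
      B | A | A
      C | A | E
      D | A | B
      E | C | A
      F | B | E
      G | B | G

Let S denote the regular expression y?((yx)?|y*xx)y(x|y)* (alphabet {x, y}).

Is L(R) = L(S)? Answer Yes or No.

The string x is accepted by R but rejected by S.
So L(R) ≠ L(S).

No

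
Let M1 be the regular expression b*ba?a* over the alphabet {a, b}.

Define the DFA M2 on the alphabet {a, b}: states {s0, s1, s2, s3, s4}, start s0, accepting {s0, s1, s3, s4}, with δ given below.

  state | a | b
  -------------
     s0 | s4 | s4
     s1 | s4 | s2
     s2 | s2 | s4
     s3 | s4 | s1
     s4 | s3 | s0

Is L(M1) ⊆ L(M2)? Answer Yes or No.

Yes

Converting the expression M1 to a DFA (subset construction, then merging equivalent states) gives the minimal DFA with states {r0, r1, r2, r3}, start state r0, accepting states {r2, r3} and transitions r0: a→r1, b→r2; r1: a→r1, b→r1; r2: a→r3, b→r2; r3: a→r3, b→r1.
Exploring the product automaton M1 × M2 from the start pair (r0, s0), following both machines on each input symbol, reaches 10 state pairs: (r0, s0), (r1, s4), (r2, s4), (r1, s3), (r1, s0), (r3, s3), (r2, s0), (r1, s1), (r3, s4), (r1, s2).
M1 accepts in {r2, r3} and M2 accepts in {s0, s1, s3, s4}. The reachable pairs whose M1-component is accepting are (r2, s4), (r3, s3), (r2, s0), (r3, s4); in each of them the M2-component is accepting too, so the product for L(M1) \ L(M2) (M1-component accepting, M2-component rejecting) has no reachable accepting pair and the difference is empty.
Hence every string in L(M1) is also in L(M2).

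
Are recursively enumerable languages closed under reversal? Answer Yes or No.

Yes

Reverse the input and run the recogniser for L on it; this accepts exactly Lᴿ.
So the recursively enumerable languages are closed under reversal.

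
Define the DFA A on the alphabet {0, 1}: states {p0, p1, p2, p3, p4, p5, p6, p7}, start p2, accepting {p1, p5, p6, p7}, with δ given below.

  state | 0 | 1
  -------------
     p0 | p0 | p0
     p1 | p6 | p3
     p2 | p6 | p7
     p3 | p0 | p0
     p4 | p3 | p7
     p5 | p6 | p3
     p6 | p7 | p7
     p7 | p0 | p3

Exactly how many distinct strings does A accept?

The useful subgraph on states {p2, p6, p7} is acyclic, so L(A) is finite; the longest accepting path visits 3 useful states, giving maximum string length 2.
Counting accepting paths from p2 by length: 2 of length 1, 2 of length 2. Total 4.

4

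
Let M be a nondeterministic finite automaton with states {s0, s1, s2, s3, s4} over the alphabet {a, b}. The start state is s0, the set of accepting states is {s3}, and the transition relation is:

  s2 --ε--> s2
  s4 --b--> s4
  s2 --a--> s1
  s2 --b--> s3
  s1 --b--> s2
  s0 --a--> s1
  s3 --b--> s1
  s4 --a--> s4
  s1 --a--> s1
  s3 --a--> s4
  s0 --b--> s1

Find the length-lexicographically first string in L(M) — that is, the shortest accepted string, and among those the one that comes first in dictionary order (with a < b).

A breadth-first search from s0 reaches an accepting state first via the path s0 → s1 → s2 → s3 on input abb.
No string of length < 3 is accepted (BFS exhausts all shorter strings without reaching an accepting state), and abb is the lexicographically least accepting string of length 3.

abb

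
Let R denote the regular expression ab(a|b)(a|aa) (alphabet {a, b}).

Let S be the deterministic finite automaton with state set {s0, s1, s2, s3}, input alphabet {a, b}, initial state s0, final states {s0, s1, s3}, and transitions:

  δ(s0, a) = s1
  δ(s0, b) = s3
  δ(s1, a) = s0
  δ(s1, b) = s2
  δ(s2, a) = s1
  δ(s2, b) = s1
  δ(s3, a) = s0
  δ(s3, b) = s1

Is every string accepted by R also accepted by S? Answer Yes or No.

Yes

Converting the expression R to a DFA (subset construction, then merging equivalent states) gives the minimal DFA with states {r0, r1, r2, r3, r4, r5, r6}, start state r0, accepting states {r5, r6} and transitions r0: a→r1, b→r2; r1: a→r2, b→r3; r2: a→r2, b→r2; r3: a→r4, b→r4; r4: a→r5, b→r2; r5: a→r6, b→r2; r6: a→r2, b→r2.
Exploring the product automaton R × S from the start pair (r0, s0), following both machines on each input symbol, reaches 10 state pairs: (r0, s0), (r1, s1), (r2, s3), (r2, s0), (r3, s2), (r2, s1), (r4, s1), (r2, s2), (r5, s0), (r6, s1).
R accepts in {r5, r6} and S accepts in {s0, s1, s3}. The reachable pairs whose R-component is accepting are (r5, s0), (r6, s1); in each of them the S-component is accepting too, so the product for L(R) \ L(S) (R-component accepting, S-component rejecting) has no reachable accepting pair and the difference is empty.
Hence every string in L(R) is also in L(S).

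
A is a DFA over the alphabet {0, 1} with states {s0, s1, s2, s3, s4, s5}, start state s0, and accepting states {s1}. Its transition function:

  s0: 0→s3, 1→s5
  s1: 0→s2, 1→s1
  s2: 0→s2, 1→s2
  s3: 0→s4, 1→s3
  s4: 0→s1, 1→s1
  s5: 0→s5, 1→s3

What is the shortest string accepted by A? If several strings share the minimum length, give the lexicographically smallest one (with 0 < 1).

000

A breadth-first search from s0 reaches an accepting state first via the path s0 → s3 → s4 → s1 on input 000.
No string of length < 3 is accepted (BFS exhausts all shorter strings without reaching an accepting state), and 000 is the lexicographically least accepting string of length 3.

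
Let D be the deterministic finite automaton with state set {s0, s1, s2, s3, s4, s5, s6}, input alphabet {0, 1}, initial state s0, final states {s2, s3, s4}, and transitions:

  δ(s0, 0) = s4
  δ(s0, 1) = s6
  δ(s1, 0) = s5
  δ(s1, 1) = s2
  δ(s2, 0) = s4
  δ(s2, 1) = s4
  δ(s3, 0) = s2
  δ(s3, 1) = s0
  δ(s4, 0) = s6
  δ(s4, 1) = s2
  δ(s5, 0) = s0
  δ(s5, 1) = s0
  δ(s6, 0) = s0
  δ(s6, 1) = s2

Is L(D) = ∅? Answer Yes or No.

No

The string 0 is accepted: the run s0 → s4 ends in the accepting state s4.
Since at least one string is accepted, L(D) is not empty.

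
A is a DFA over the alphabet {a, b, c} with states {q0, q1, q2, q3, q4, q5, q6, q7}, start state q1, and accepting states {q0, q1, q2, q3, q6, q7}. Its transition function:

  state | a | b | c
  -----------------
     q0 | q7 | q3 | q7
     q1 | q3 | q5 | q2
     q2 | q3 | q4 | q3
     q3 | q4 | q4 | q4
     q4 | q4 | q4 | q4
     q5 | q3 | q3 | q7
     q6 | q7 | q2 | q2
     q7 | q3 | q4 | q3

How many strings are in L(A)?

10

The useful subgraph on states {q1, q2, q3, q5, q7} is acyclic, so L(A) is finite; the longest accepting path visits 4 useful states, giving maximum string length 3.
Counting accepting paths from q1 by length: 1 of length 0, 2 of length 1, 5 of length 2, 2 of length 3. Total 10.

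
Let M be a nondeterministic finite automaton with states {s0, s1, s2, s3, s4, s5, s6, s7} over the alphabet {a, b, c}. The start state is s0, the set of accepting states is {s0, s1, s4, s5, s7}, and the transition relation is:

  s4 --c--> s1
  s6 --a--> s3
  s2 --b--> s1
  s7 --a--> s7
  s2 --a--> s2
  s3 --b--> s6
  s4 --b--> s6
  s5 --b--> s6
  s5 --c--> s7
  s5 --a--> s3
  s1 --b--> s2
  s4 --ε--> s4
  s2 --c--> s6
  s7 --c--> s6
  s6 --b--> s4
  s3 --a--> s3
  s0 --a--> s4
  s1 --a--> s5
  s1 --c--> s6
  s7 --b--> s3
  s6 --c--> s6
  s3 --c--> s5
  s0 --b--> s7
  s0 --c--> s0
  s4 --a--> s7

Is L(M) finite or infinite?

infinite

State s0 is reachable from the start and can reach an accepting state, and it lies on the cycle s0 → s0.
Traversing that cycle any number of times yields accepted strings of unbounded length, so the language is infinite.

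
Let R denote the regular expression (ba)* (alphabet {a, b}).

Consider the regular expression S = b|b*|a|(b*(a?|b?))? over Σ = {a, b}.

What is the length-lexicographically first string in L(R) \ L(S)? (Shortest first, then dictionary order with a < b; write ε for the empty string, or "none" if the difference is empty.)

The string baba is accepted by R but not by S.
No shorter string lies in the difference, and baba is the lexicographically first length-4 string in L(R) \ L(S).

baba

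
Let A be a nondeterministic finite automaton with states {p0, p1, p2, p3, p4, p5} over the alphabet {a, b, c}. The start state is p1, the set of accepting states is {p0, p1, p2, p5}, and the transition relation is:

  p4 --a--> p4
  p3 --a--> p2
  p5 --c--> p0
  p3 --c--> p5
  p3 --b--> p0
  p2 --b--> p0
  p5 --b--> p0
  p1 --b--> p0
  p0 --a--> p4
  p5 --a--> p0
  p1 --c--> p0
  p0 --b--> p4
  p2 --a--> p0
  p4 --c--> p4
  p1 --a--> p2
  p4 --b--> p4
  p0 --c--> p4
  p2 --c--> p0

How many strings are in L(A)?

7

The useful subgraph on states {p0, p1, p2} is acyclic, so L(A) is finite; the longest accepting path visits 3 useful states, giving maximum string length 2.
Counting accepting paths from p1 by length: 1 of length 0, 3 of length 1, 3 of length 2. Total 7.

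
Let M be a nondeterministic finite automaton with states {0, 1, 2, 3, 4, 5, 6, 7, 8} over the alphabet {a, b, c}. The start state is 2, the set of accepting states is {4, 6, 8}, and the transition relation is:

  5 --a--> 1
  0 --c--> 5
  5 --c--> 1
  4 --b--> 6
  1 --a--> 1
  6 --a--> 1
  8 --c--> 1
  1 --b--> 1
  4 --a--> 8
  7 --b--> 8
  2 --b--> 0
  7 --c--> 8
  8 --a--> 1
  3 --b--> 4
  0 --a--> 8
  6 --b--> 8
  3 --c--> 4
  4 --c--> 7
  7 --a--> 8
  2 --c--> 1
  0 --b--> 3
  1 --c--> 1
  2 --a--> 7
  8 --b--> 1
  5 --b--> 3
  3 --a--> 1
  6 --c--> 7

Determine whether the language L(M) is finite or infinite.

finite

The useful states (reachable from 2 and able to reach an accepting state) are {0, 2, 3, 4, 5, 6, 7, 8}.
Restricted to these states the transition graph has no cycle, so every accepting path has bounded length and L is finite.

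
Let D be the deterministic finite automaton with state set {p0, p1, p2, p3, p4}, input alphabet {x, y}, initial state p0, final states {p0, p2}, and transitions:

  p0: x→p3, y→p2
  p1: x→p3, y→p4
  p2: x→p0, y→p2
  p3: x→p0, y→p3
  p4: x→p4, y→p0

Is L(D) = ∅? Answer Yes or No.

The empty string ε is accepted: the run p0 ends in the accepting state p0.
Since at least one string is accepted, L(D) is not empty.

No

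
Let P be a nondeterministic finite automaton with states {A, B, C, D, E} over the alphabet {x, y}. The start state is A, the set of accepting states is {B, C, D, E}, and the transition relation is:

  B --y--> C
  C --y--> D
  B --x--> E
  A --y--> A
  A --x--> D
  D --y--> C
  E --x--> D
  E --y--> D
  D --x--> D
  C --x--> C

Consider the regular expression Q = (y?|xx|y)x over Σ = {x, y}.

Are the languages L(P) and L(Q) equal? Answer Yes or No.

No

The string xx is accepted by P but rejected by Q.
So L(P) ≠ L(Q).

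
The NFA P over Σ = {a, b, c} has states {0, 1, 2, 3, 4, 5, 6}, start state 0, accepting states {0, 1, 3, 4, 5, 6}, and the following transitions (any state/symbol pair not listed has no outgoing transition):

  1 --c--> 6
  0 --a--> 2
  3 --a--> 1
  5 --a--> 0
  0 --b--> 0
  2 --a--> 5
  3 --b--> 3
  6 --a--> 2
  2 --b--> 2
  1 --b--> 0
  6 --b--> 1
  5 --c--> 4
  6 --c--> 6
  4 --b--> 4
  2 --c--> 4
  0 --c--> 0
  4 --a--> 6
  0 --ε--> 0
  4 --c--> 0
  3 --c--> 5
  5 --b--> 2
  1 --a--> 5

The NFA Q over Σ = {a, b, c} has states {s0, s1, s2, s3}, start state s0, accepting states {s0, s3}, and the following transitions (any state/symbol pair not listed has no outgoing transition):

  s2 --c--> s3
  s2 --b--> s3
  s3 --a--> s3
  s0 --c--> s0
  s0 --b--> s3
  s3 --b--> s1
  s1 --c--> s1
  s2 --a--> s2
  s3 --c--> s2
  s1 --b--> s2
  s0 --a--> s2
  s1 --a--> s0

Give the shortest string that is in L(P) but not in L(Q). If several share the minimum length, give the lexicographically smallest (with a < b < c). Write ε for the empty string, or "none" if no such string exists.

The string aa is accepted by P but not by Q.
No shorter string lies in the difference, and aa is the lexicographically first length-2 string in L(P) \ L(Q).

aa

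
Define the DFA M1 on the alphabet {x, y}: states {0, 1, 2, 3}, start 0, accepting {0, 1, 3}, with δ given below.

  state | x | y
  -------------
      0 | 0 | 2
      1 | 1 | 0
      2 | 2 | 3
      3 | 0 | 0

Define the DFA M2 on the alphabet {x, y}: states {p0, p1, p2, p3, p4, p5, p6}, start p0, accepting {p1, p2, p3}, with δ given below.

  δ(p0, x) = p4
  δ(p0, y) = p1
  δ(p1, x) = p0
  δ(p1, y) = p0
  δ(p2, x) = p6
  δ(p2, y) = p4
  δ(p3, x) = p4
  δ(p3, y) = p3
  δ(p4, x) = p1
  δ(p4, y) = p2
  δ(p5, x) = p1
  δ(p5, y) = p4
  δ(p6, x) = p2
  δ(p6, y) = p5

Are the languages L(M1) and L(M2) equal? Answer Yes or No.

The empty string ε is accepted by M1 but rejected by M2.
So L(M1) ≠ L(M2).

No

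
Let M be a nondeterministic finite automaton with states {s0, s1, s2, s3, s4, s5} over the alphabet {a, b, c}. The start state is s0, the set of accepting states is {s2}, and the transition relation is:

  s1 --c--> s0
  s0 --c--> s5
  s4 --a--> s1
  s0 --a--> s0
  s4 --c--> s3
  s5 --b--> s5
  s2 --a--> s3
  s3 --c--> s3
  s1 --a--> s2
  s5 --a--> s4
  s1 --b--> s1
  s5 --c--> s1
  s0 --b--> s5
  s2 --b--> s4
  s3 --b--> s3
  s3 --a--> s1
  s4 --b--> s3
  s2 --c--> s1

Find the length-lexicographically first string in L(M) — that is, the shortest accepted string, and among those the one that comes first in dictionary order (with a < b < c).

A breadth-first search from s0 reaches an accepting state first via the path s0 → s5 → s1 → s2 on input bca.
No string of length < 3 is accepted (BFS exhausts all shorter strings without reaching an accepting state), and bca is the lexicographically least accepting string of length 3.

bca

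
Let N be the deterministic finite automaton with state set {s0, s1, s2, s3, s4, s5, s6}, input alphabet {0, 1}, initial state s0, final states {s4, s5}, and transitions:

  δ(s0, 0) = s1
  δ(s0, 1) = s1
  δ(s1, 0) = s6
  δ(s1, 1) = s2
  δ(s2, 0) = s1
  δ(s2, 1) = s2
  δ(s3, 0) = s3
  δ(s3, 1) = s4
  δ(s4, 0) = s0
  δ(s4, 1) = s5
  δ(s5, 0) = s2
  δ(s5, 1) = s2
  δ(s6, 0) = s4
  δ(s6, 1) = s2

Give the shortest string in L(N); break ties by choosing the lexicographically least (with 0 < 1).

000

A breadth-first search from s0 reaches an accepting state first via the path s0 → s1 → s6 → s4 on input 000.
No string of length < 3 is accepted (BFS exhausts all shorter strings without reaching an accepting state), and 000 is the lexicographically least accepting string of length 3.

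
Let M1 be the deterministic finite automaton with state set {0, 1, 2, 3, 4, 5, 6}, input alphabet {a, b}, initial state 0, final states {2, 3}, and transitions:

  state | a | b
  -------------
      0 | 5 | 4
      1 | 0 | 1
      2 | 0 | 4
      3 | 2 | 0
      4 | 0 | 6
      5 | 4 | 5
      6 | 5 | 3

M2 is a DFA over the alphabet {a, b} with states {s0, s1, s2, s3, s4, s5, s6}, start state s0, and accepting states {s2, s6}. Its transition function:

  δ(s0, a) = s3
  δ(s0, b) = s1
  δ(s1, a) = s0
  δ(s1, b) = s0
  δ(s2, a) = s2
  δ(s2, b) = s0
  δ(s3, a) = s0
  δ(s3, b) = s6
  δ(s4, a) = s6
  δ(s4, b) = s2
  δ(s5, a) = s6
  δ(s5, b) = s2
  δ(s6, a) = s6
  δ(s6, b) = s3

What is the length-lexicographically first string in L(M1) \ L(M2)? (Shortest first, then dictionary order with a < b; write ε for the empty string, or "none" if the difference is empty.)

The string bbb is accepted by M1 but not by M2.
No shorter string lies in the difference, and bbb is the lexicographically first length-3 string in L(M1) \ L(M2).

bbb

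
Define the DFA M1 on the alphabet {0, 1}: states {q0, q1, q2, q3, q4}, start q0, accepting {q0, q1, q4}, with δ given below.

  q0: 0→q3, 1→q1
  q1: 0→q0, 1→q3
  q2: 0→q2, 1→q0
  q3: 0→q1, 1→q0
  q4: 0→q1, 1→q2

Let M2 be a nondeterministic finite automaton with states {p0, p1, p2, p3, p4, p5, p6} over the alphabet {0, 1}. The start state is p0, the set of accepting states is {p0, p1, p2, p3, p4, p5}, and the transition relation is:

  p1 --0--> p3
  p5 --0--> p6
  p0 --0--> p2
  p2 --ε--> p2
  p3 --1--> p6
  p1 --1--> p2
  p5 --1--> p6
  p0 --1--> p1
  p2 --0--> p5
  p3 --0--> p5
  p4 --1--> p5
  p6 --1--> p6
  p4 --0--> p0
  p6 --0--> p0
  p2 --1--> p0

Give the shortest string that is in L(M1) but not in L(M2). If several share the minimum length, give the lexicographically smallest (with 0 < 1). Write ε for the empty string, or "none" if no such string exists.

The string 000 is accepted by M1 but not by M2.
No shorter string lies in the difference, and 000 is the lexicographically first length-3 string in L(M1) \ L(M2).

000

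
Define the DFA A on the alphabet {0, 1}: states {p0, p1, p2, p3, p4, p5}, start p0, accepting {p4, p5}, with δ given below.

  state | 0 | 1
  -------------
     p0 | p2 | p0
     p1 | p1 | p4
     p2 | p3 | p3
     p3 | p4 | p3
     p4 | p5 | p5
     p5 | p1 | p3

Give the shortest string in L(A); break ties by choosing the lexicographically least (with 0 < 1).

A breadth-first search from p0 reaches an accepting state first via the path p0 → p2 → p3 → p4 on input 000.
No string of length < 3 is accepted (BFS exhausts all shorter strings without reaching an accepting state), and 000 is the lexicographically least accepting string of length 3.

000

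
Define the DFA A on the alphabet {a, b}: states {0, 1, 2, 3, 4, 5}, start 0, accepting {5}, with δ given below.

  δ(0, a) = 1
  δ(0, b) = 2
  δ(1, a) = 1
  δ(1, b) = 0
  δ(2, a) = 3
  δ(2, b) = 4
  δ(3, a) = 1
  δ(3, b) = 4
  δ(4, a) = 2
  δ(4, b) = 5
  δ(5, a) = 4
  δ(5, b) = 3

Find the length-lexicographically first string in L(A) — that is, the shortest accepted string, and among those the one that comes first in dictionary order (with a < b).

bbb

A breadth-first search from 0 reaches an accepting state first via the path 0 → 2 → 4 → 5 on input bbb.
No string of length < 3 is accepted (BFS exhausts all shorter strings without reaching an accepting state), and bbb is the lexicographically least accepting string of length 3.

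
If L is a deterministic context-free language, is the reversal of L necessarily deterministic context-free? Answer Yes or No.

No

L = {c bⁿaⁿ : n≥0} ∪ {d b²ⁿaⁿ : n≥0} is a DCFL: the first symbol tells a deterministic PDA whether to pop one or two b's per a. Its reversal Lᴿ = {aⁿbⁿ c : n≥0} ∪ {aⁿb²ⁿ d : n≥0} is not. DCFLs are closed under right quotient by regular languages, and Lᴿ/{c, d} = {aⁿbⁿ : n≥0} ∪ {aⁿb²ⁿ : n≥0} — the standard context-free language accepted by no deterministic PDA (intuitively the machine would have to commit to a b-to-a ratio before the distinguishing marker arrives; formally, a DPDA for it would have a single run on aⁿb²ⁿ, accepting after the prefix aⁿbⁿ and accepting again after n more b's; an ordinary PDA that simulates it on a's and b's and, at any moment when it is accepting, may switch to reading only a fresh letter e while feeding each e to the simulation as a b, would accept aⁱbʲeᵏ (k≥1) exactly when both aⁱbʲ and aⁱbʲ⁺ᵏ are in the language, i.e. its language intersected with the regular set a*b*e⁺ would be exactly {aⁿbⁿeⁿ : n≥1} — impossible, since context-free languages are closed under intersection with regular sets and {aⁿbⁿeⁿ} is not context-free). So Lᴿ cannot be a DCFL.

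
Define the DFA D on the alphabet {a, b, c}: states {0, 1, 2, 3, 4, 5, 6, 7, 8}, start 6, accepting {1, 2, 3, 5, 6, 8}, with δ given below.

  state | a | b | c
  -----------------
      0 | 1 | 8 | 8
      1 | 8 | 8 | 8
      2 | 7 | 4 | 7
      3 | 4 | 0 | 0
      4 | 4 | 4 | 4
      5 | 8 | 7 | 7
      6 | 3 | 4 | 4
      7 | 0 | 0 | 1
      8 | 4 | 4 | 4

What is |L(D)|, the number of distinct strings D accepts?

14

The useful subgraph on states {0, 1, 3, 6, 8} is acyclic, so L(D) is finite; the longest accepting path visits 5 useful states, giving maximum string length 4.
Counting accepting paths from 6 by length: 1 of length 0, 1 of length 1, 6 of length 3, 6 of length 4. Total 14.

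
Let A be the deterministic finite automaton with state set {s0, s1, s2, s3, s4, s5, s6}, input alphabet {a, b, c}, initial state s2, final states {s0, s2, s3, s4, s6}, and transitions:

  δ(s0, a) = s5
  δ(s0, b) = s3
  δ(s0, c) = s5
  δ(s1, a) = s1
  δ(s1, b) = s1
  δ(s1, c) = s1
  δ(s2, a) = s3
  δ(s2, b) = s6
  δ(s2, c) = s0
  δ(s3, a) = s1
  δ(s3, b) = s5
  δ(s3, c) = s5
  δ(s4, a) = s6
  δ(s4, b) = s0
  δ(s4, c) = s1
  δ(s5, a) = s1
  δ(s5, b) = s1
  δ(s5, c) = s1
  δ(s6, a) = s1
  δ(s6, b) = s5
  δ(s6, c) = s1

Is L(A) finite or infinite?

The useful states (reachable from s2 and able to reach an accepting state) are {s0, s2, s3, s6}.
Restricted to these states the transition graph has no cycle, so every accepting path has bounded length and L is finite.

finite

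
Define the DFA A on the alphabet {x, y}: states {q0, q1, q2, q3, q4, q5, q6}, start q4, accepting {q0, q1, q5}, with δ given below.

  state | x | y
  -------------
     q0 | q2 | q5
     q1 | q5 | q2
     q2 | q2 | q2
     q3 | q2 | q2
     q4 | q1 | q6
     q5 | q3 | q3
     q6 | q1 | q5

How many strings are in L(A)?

The useful subgraph on states {q1, q4, q5, q6} is acyclic, so L(A) is finite; the longest accepting path visits 4 useful states, giving maximum string length 3.
Counting accepting paths from q4 by length: 1 of length 1, 3 of length 2, 1 of length 3. Total 5.

5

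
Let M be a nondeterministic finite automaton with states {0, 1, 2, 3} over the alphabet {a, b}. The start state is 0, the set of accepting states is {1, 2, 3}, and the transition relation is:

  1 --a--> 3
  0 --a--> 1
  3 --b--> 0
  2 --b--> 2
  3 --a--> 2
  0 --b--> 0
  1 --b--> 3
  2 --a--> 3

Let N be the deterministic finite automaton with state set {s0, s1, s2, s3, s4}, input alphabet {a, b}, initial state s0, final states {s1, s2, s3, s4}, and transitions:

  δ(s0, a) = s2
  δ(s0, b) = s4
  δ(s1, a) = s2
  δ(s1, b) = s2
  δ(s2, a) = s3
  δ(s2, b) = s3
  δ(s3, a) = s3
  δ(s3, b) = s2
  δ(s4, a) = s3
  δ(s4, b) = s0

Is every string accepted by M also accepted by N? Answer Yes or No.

Yes

Exploring the product automaton M × N from the start pair (0, s0), following both machines on each input symbol, reaches 10 state pairs: (0, s0), (1, s2), (0, s4), (3, s3), (1, s3), (2, s3), (0, s2), (3, s2), (2, s2), (0, s3).
M accepts in {1, 2, 3} and N accepts in {s1, s2, s3, s4}. The reachable pairs whose M-component is accepting are (1, s2), (3, s3), (1, s3), (2, s3), (3, s2), (2, s2); in each of them the N-component is accepting too, so the product for L(M) \ L(N) (M-component accepting, N-component rejecting) has no reachable accepting pair and the difference is empty.
Hence every string in L(M) is also in L(N).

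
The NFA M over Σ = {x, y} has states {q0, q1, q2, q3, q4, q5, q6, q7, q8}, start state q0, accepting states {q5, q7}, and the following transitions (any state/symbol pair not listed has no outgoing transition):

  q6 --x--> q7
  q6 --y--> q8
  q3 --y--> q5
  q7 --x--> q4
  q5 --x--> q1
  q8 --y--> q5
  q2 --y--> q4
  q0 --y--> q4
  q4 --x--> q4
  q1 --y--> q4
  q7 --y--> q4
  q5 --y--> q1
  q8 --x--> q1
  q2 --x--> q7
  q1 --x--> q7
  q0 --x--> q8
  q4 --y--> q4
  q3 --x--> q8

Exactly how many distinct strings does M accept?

The useful subgraph on states {q0, q1, q5, q7, q8} is acyclic, so L(M) is finite; the longest accepting path visits 5 useful states, giving maximum string length 4.
Counting accepting paths from q0 by length: 1 of length 2, 1 of length 3, 2 of length 4. Total 4.

4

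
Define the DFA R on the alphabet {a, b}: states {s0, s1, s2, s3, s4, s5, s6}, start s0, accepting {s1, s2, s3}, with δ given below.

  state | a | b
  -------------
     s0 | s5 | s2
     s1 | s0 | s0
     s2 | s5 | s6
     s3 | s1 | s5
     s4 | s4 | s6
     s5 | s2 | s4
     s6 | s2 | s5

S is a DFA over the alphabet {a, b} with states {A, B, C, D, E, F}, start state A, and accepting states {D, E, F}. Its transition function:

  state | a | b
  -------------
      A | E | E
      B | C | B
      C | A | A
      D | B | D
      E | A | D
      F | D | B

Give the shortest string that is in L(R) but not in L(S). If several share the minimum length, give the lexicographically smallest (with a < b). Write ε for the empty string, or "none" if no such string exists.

The string aa is accepted by R but not by S.
No shorter string lies in the difference, and aa is the lexicographically first length-2 string in L(R) \ L(S).

aa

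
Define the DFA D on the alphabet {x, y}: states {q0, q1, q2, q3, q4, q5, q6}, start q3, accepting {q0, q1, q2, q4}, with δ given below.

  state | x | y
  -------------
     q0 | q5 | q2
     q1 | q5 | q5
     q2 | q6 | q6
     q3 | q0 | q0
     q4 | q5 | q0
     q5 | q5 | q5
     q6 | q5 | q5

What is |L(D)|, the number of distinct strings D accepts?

The useful subgraph on states {q0, q2, q3} is acyclic, so L(D) is finite; the longest accepting path visits 3 useful states, giving maximum string length 2.
Counting accepting paths from q3 by length: 2 of length 1, 2 of length 2. Total 4.

4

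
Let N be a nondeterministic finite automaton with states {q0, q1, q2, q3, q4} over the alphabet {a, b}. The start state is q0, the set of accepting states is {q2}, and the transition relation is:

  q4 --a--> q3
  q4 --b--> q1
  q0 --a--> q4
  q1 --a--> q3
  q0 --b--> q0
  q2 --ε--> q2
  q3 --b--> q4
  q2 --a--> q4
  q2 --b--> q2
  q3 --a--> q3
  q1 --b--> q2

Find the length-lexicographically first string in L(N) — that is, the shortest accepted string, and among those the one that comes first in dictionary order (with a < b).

abb

A breadth-first search from q0 reaches an accepting state first via the path q0 → q4 → q1 → q2 on input abb.
No string of length < 3 is accepted (BFS exhausts all shorter strings without reaching an accepting state), and abb is the lexicographically least accepting string of length 3.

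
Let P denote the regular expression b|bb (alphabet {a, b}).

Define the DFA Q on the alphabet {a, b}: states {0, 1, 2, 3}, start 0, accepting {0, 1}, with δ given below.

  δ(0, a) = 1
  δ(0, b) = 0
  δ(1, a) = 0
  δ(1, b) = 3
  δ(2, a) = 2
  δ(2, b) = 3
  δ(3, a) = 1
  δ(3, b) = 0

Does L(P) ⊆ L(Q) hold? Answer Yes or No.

Converting the expression P to a DFA (subset construction, then merging equivalent states) gives the minimal DFA with states {p0, p1, p2, p3}, start state p0, accepting states {p2, p3} and transitions p0: a→p1, b→p2; p1: a→p1, b→p1; p2: a→p1, b→p3; p3: a→p1, b→p1.
Exploring the product automaton P × Q from the start pair (p0, 0), following both machines on each input symbol, reaches 6 state pairs: (p0, 0), (p1, 1), (p2, 0), (p1, 0), (p1, 3), (p3, 0).
P accepts in {p2, p3} and Q accepts in {0, 1}. The reachable pairs whose P-component is accepting are (p2, 0), (p3, 0); in each of them the Q-component is accepting too, so the product for L(P) \ L(Q) (P-component accepting, Q-component rejecting) has no reachable accepting pair and the difference is empty.
Hence every string in L(P) is also in L(Q).

Yes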